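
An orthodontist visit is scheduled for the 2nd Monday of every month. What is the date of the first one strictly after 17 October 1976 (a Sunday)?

8 November 1976

October 1976 starts on a Friday; its first Monday is the 4th, so the 2nd Monday is the 11th — 11 October 1976.
That is not after 17 October 1976, so look at November 1976.
November 1976 starts on a Monday; its first Monday is the 1st, so the 2nd Monday is the 8th — 8 November 1976.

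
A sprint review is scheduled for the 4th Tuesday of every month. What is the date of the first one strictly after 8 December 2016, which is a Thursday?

December 2016 starts on a Thursday; its first Tuesday is the 6th, so the 4th Tuesday is the 27th — 27 December 2016.
27 December 2016 is after 8 December 2016, so that is the next one.

27 December 2016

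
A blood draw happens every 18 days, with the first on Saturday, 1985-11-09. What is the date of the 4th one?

The 4th occurrence is 3 intervals after the first: 3 × 18 = 54 days after 1985-11-09.
November has 30 days — 21 days to the end of November leaves 33.
December has 31 days (2 left).
2 days into January → 1986-01-02.

1986-01-02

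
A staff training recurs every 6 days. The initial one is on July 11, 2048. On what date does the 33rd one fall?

January 19, 2049

The 33rd occurrence is 32 intervals after the first: 32 × 6 = 192 days after July 11, 2048.
July has 31 days — 20 days to the end of July leaves 172.
August has 31 days (141 left).
September has 30 days (111 left).
October has 31 days (80 left).
November has 30 days (50 left).
December has 31 days (19 left).
19 days into January → January 19, 2049.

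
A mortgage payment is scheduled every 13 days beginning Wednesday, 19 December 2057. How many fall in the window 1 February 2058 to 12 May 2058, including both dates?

8

Occurrences land 13·i days after 19 December 2057 for i = 0, 1, 2, …
1 February 2058 is 44 days after the start; 44 ÷ 13 = 3 remainder 5; since the remainder is 5, round up to i = 4. First occurrence in the window: #5 on 9 February 2058 (4×13 = 52 days in).
12 May 2058 is 144 days after the start; 144 ÷ 13 = 11 remainder 1. Last occurrence in the window: #12 on 11 May 2058.
Occurrences #5 through #12: 8 in total.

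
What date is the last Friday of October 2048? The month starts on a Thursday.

30 October 2048

October 2048 begins on a Thursday, so the first Friday is October 2 (1 day later).
October 2048 has 31 days. Adding weeks: 2, 9, 16, 23, 30 — the last one ≤ 31 is the 30th.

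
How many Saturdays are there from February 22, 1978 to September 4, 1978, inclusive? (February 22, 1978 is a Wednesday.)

February 22, 1978 is a Wednesday; the first Saturday on or after it is February 25, 1978 (3 days later).
From February 25, 1978 to September 4, 1978: 3 + 31 + 30 + 31 + 30 + 31 + 31 + 4 = 191 days (rest of February, March, April, May, June, July, August, September).
191 ÷ 7 = 27 full weeks with remainder 2, so 27 more Saturdays after the first → 28.

28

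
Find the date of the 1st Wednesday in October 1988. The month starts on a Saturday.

5 October 1988

October 1988 begins on a Saturday, so the first Wednesday is October 5 (4 days later).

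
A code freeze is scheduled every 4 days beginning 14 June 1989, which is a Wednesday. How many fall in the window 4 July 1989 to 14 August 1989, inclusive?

Occurrences land 4·i days after 14 June 1989 for i = 0, 1, 2, …
4 July 1989 is 20 days after the start; 20 ÷ 4 = 5 remainder 0. First occurrence in the window: #6 on 4 July 1989 (5×4 = 20 days in).
14 August 1989 is 61 days after the start; 61 ÷ 4 = 15 remainder 1. Last occurrence in the window: #16 on 13 August 1989.
Occurrences #6 through #16: 11 in total.

11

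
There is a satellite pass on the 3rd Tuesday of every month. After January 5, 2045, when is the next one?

January 2045 starts on a Sunday; its first Tuesday is the 3rd, so the 3rd Tuesday is the 17th — January 17, 2045.
January 17, 2045 is after January 5, 2045, so that is the next one.

January 17, 2045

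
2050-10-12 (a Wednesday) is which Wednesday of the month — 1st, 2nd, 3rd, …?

2nd

Day 12 falls in week ⌈12/7⌉ of the month.
Days 1–7 hold the 1st Wednesday, 8–14 the 2nd, 15–21 the 3rd, 22–28 the 4th, 29–31 the 5th.
12 is in the range for the 2nd.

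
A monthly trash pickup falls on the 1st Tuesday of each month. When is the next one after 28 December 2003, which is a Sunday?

December 2003 starts on a Monday, so its 1st Tuesday is 2 December 2003 (1 day in).
That is not after 28 December 2003, so look at January 2004.
January 2004 starts on a Thursday, so its 1st Tuesday is 6 January 2004 (5 days in).

6 January 2004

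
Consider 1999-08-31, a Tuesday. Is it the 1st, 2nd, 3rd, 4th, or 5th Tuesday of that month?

5th

Day 31 falls in week ⌈31/7⌉ of the month.
Days 1–7 hold the 1st Tuesday, 8–14 the 2nd, 15–21 the 3rd, 22–28 the 4th, 29–31 the 5th.
31 is in the range for the 5th.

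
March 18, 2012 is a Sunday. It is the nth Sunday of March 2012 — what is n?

3rd

Day 18 falls in week ⌈18/7⌉ of the month.
Days 1–7 hold the 1st Sunday, 8–14 the 2nd, 15–21 the 3rd, 22–28 the 4th, 29–31 the 5th.
18 is in the range for the 3rd.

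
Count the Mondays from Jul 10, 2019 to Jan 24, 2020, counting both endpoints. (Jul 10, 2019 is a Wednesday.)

Jul 10, 2019 is a Wednesday; the first Monday on or after it is Jul 15, 2019 (5 days later).
From Jul 15, 2019 to Jan 24, 2020: 16 + 31 + 30 + 31 + 30 + 31 + 24 = 193 days (rest of Jul, Aug, Sep, Oct, Nov, Dec, Jan).
193 ÷ 7 = 27 full weeks with remainder 4, so 27 more Mondays after the first → 28.

28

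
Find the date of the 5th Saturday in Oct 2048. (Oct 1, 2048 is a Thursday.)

Oct 31, 2048

Oct 2048 begins on a Thursday, so the first Saturday is Oct 3 (2 days later).
The 5th Saturday is 4 weeks later: 3 + 28 = 31.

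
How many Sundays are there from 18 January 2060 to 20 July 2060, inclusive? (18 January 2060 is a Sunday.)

18 January 2060 is a Sunday; the first Sunday on or after it is 18 January 2060.
From 18 January 2060 to 20 July 2060: 13 + 29 + 31 + 30 + 31 + 30 + 20 = 184 days (rest of January, February, March, April, May, June, July).
184 ÷ 7 = 26 full weeks with remainder 2, so 26 more Sundays after the first → 27.

27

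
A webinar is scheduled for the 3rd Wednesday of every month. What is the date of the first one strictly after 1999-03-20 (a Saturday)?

1999-04-21

March 1999 starts on a Monday; its first Wednesday is the 3rd, so the 3rd Wednesday is the 17th — 1999-03-17.
That is not after 1999-03-20, so look at April 1999.
April 1999 starts on a Thursday; its first Wednesday is the 7th, so the 3rd Wednesday is the 21st — 1999-04-21.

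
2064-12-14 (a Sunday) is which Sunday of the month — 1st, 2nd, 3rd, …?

2nd

Day 14 falls in week ⌈14/7⌉ of the month.
Days 1–7 hold the 1st Sunday, 8–14 the 2nd, 15–21 the 3rd, 22–28 the 4th, 29–31 the 5th.
14 is in the range for the 2nd.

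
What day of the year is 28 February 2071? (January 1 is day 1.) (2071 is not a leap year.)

Days in months before February: 31 = 31.
Plus 28 days into February → day 59.

59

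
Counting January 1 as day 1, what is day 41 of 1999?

February 10, 1999

January has 31 days (41 − 31 = 10 remain).
10 into February → February 10.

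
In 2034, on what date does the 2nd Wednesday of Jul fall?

Jul 12, 2034

Jul 2034 begins on a Saturday, so the first Wednesday is Jul 5 (4 days later).
The 2nd Wednesday is 1 weeks later: 5 + 7 = 12.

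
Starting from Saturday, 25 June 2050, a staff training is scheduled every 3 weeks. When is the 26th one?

The 26th occurrence is 25 intervals after the first: 25 × 21 = 525 days after 25 June 2050.
June has 30 days — 5 days to the end of June leaves 520.
From end of June to end of 2050 is 184 days (336 left).
January has 31 days (305 left).
February has 28 days (277 left).
March has 31 days (246 left).
April has 30 days (216 left).
May has 31 days (185 left).
June has 30 days (155 left).
July has 31 days (124 left).
August has 31 days (93 left).
September has 30 days (63 left).
October has 31 days (32 left).
November has 30 days (2 left).
2 days into December → 2 December 2051.

2 December 2051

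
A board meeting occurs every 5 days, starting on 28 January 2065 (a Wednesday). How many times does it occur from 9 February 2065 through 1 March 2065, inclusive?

4

Occurrences land 5·i days after 28 January 2065 for i = 0, 1, 2, …
9 February 2065 is 12 days after the start; 12 ÷ 5 = 2 remainder 2; since the remainder is 2, round up to i = 3. First occurrence in the window: #4 on 12 February 2065 (3×5 = 15 days in).
1 March 2065 is 32 days after the start; 32 ÷ 5 = 6 remainder 2. Last occurrence in the window: #7 on 27 February 2065.
Occurrences #4 through #7: 4 in total.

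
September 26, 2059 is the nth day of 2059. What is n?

269

Days in months before September: 31 + 28 + 31 + 30 + 31 + 30 + 31 + 31 = 243.
Plus 26 days into September → day 269.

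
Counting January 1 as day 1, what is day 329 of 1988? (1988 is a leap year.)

January has 31 days (329 − 31 = 298 remain).
February has 29 days (298 − 29 = 269 remain).
March has 31 days (269 − 31 = 238 remain).
April has 30 days (238 − 30 = 208 remain).
May has 31 days (208 − 31 = 177 remain).
June has 30 days (177 − 30 = 147 remain).
July has 31 days (147 − 31 = 116 remain).
August has 31 days (116 − 31 = 85 remain).
September has 30 days (85 − 30 = 55 remain).
October has 31 days (55 − 31 = 24 remain).
24 into November → November 24.

24 November 1988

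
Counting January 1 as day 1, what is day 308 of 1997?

January has 31 days (308 − 31 = 277 remain).
February has 28 days (277 − 28 = 249 remain).
March has 31 days (249 − 31 = 218 remain).
April has 30 days (218 − 30 = 188 remain).
May has 31 days (188 − 31 = 157 remain).
June has 30 days (157 − 30 = 127 remain).
July has 31 days (127 − 31 = 96 remain).
August has 31 days (96 − 31 = 65 remain).
September has 30 days (65 − 30 = 35 remain).
October has 31 days (35 − 31 = 4 remain).
4 into November → November 4.

November 4, 1997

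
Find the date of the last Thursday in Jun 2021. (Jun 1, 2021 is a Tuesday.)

Jun 2021 begins on a Tuesday, so the first Thursday is Jun 3 (2 days later).
Jun 2021 has 30 days. Adding weeks: 3, 10, 17, 24 — the last one ≤ 30 is the 24th.

Jun 24, 2021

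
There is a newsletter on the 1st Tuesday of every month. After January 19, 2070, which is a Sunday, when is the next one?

January 2070 starts on a Wednesday, so its 1st Tuesday is January 7, 2070 (6 days in).
That is not after January 19, 2070, so look at February 2070.
February 2070 starts on a Saturday, so its 1st Tuesday is February 4, 2070 (3 days in).

February 4, 2070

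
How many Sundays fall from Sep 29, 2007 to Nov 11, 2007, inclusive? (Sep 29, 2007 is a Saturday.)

7

Sep 29, 2007 is a Saturday; the first Sunday on or after it is Sep 30, 2007 (1 day later).
From Sep 30, 2007 to Nov 11, 2007: 0 + 31 + 11 = 42 days (rest of Sep, Oct, Nov).
42 ÷ 7 = 6 full weeks with remainder 0, so 6 more Sundays after the first → 7.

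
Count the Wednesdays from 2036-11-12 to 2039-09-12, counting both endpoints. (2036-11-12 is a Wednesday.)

148

2036-11-12 is a Wednesday; the first Wednesday on or after it is 2036-11-12.
From 2036-11-12 to 2039-09-12: 49 + 365 + 365 + 255 = 1034 days (rest of 2036, 2037, 2038, to 2039-09-12 in 2039).
1034 ÷ 7 = 147 full weeks with remainder 5, so 147 more Wednesdays after the first → 148.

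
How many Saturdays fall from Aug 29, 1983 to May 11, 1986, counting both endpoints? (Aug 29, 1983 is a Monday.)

Aug 29, 1983 is a Monday; the first Saturday on or after it is Sep 3, 1983 (5 days later).
From Sep 3, 1983 to May 11, 1986: 119 + 366 + 365 + 131 = 981 days (rest of 1983, 1984, 1985, to May 11, 1986 in 1986).
981 ÷ 7 = 140 full weeks with remainder 1, so 140 more Saturdays after the first → 141.

141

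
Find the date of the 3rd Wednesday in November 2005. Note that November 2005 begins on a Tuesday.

November 2005 begins on a Tuesday, so the first Wednesday is November 2 (1 day later).
The 3rd Wednesday is 2 weeks later: 2 + 14 = 16.

November 16, 2005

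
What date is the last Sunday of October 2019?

October 2019 begins on a Tuesday, so the first Sunday is October 6 (5 days later).
October 2019 has 31 days. Adding weeks: 6, 13, 20, 27 — the last one ≤ 31 is the 27th.

27 October 2019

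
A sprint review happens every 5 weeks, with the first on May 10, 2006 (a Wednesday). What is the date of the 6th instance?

The 6th occurrence is 5 intervals after the first: 5 × 35 = 175 days after May 10, 2006.
May has 31 days — 21 days to the end of May leaves 154.
June has 30 days (124 left).
July has 31 days (93 left).
August has 31 days (62 left).
September has 30 days (32 left).
October has 31 days (1 left).
1 day into November → November 1, 2006.

November 1, 2006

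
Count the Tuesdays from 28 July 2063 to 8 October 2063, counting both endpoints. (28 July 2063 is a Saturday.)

28 July 2063 is a Saturday; the first Tuesday on or after it is 31 July 2063 (3 days later).
From 31 July 2063 to 8 October 2063: 0 + 31 + 30 + 8 = 69 days (rest of July, August, September, October).
69 ÷ 7 = 9 full weeks with remainder 6, so 9 more Tuesdays after the first → 10.

10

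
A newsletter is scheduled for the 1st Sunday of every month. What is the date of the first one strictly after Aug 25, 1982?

Sep 5, 1982

Aug 1982 starts on a Sunday, so its 1st Sunday is Aug 1, 1982.
That is not after Aug 25, 1982, so look at Sep 1982.
Sep 1982 starts on a Wednesday, so its 1st Sunday is Sep 5, 1982 (4 days in).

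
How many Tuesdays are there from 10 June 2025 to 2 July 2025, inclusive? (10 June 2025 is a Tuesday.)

10 June 2025 is a Tuesday; the first Tuesday on or after it is 10 June 2025.
From 10 June 2025 to 2 July 2025: 20 + 2 = 22 days (rest of June, July).
22 ÷ 7 = 3 full weeks with remainder 1, so 3 more Tuesdays after the first → 4.

4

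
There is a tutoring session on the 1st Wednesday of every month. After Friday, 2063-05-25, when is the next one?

May 2063 starts on a Tuesday, so its 1st Wednesday is 2063-05-02 (1 day in).
That is not after 2063-05-25, so look at June 2063.
June 2063 starts on a Friday, so its 1st Wednesday is 2063-06-06 (5 days in).

2063-06-06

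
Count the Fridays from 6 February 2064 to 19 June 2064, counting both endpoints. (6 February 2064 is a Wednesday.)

6 February 2064 is a Wednesday; the first Friday on or after it is 8 February 2064 (2 days later).
From 8 February 2064 to 19 June 2064: 21 + 31 + 30 + 31 + 19 = 132 days (rest of February, March, April, May, June).
132 ÷ 7 = 18 full weeks with remainder 6, so 18 more Fridays after the first → 19.

19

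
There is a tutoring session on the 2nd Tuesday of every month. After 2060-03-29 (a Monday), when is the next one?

2060-04-13

March 2060 starts on a Monday; its first Tuesday is the 2nd, so the 2nd Tuesday is the 9th — 2060-03-09.
That is not after 2060-03-29, so look at April 2060.
April 2060 starts on a Thursday; its first Tuesday is the 6th, so the 2nd Tuesday is the 13th — 2060-04-13.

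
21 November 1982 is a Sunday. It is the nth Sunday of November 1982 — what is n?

3rd

Day 21 falls in week ⌈21/7⌉ of the month.
Days 1–7 hold the 1st Sunday, 8–14 the 2nd, 15–21 the 3rd, 22–28 the 4th, 29–31 the 5th.
21 is in the range for the 3rd.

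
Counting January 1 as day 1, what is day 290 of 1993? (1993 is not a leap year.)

Oct 17, 1993

Jan has 31 days (290 − 31 = 259 remain).
Feb has 28 days (259 − 28 = 231 remain).
Mar has 31 days (231 − 31 = 200 remain).
Apr has 30 days (200 − 30 = 170 remain).
May has 31 days (170 − 31 = 139 remain).
Jun has 30 days (139 − 30 = 109 remain).
Jul has 31 days (109 − 31 = 78 remain).
Aug has 31 days (78 − 31 = 47 remain).
Sep has 30 days (47 − 30 = 17 remain).
17 into Oct → Oct 17.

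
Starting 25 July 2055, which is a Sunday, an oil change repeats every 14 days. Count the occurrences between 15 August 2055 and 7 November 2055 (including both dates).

Occurrences land 14·i days after 25 July 2055 for i = 0, 1, 2, …
15 August 2055 is 21 days after the start; 21 ÷ 14 = 1 remainder 7; since the remainder is 7, round up to i = 2. First occurrence in the window: #3 on 22 August 2055 (2×14 = 28 days in).
7 November 2055 is 105 days after the start; 105 ÷ 14 = 7 remainder 7. Last occurrence in the window: #8 on 31 October 2055.
Occurrences #3 through #8: 6 in total.

6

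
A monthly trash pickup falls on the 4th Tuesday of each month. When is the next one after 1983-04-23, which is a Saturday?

1983-04-26

April 1983 starts on a Friday; its first Tuesday is the 5th, so the 4th Tuesday is the 26th — 1983-04-26.
1983-04-26 is after 1983-04-23, so that is the next one.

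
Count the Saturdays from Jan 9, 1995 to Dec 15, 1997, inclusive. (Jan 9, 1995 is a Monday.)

Jan 9, 1995 is a Monday; the first Saturday on or after it is Jan 14, 1995 (5 days later).
From Jan 14, 1995 to Dec 15, 1997: 351 + 366 + 349 = 1066 days (rest of 1995, 1996, to Dec 15, 1997 in 1997).
1066 ÷ 7 = 152 full weeks with remainder 2, so 152 more Saturdays after the first → 153.

153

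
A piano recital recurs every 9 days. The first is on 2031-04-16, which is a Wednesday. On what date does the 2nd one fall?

2031-04-25

The 2nd occurrence is 1 interval after the first: 1 × 9 = 9 days after 2031-04-16.
9 days later is 2031-04-25.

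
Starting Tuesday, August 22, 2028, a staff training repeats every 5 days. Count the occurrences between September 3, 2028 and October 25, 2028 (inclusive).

10

Occurrences land 5·i days after August 22, 2028 for i = 0, 1, 2, …
September 3, 2028 is 12 days after the start; 12 ÷ 5 = 2 remainder 2; since the remainder is 2, round up to i = 3. First occurrence in the window: #4 on September 6, 2028 (3×5 = 15 days in).
October 25, 2028 is 64 days after the start; 64 ÷ 5 = 12 remainder 4. Last occurrence in the window: #13 on October 21, 2028.
Occurrences #4 through #13: 10 in total.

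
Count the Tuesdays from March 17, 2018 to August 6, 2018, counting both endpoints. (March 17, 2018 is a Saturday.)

March 17, 2018 is a Saturday; the first Tuesday on or after it is March 20, 2018 (3 days later).
From March 20, 2018 to August 6, 2018: 11 + 30 + 31 + 30 + 31 + 6 = 139 days (rest of March, April, May, June, July, August).
139 ÷ 7 = 19 full weeks with remainder 6, so 19 more Tuesdays after the first → 20.

20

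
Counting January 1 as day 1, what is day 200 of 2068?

January has 31 days (200 − 31 = 169 remain).
February has 29 days (169 − 29 = 140 remain).
March has 31 days (140 − 31 = 109 remain).
April has 30 days (109 − 30 = 79 remain).
May has 31 days (79 − 31 = 48 remain).
June has 30 days (48 − 30 = 18 remain).
18 into July → July 18.

July 18, 2068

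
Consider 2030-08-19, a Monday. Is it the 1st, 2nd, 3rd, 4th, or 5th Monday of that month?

Day 19 falls in week ⌈19/7⌉ of the month.
Days 1–7 hold the 1st Monday, 8–14 the 2nd, 15–21 the 3rd, 22–28 the 4th, 29–31 the 5th.
19 is in the range for the 3rd.

3rd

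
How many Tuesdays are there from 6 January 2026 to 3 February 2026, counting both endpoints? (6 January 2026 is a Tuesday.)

6 January 2026 is a Tuesday; the first Tuesday on or after it is 6 January 2026.
From 6 January 2026 to 3 February 2026: 25 + 3 = 28 days (rest of January, February).
28 ÷ 7 = 4 full weeks with remainder 0, so 4 more Tuesdays after the first → 5.

5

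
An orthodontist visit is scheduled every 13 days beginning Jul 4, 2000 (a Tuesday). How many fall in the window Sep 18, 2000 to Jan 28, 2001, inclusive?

Occurrences land 13·i days after Jul 4, 2000 for i = 0, 1, 2, …
Sep 18, 2000 is 76 days after the start; 76 ÷ 13 = 5 remainder 11; since the remainder is 11, round up to i = 6. First occurrence in the window: #7 on Sep 20, 2000 (6×13 = 78 days in).
Jan 28, 2001 is 208 days after the start; 208 ÷ 13 = 16 remainder 0. Last occurrence in the window: #17 on Jan 28, 2001.
Occurrences #7 through #17: 11 in total.

11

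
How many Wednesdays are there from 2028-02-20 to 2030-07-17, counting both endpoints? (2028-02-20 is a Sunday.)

126

2028-02-20 is a Sunday; the first Wednesday on or after it is 2028-02-23 (3 days later).
From 2028-02-23 to 2030-07-17: 312 + 365 + 198 = 875 days (rest of 2028, 2029, to 2030-07-17 in 2030).
875 ÷ 7 = 125 full weeks with remainder 0, so 125 more Wednesdays after the first → 126.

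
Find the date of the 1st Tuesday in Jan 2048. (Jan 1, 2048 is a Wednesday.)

Jan 7, 2048

Jan 2048 begins on a Wednesday, so the first Tuesday is Jan 7 (6 days later).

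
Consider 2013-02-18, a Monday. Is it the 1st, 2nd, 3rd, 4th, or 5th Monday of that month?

3rd

Day 18 falls in week ⌈18/7⌉ of the month.
Days 1–7 hold the 1st Monday, 8–14 the 2nd, 15–21 the 3rd, 22–28 the 4th, 29–31 the 5th.
18 is in the range for the 3rd.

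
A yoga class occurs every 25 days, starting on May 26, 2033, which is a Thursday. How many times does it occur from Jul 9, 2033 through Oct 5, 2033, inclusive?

4

Occurrences land 25·i days after May 26, 2033 for i = 0, 1, 2, …
Jul 9, 2033 is 44 days after the start; 44 ÷ 25 = 1 remainder 19; since the remainder is 19, round up to i = 2. First occurrence in the window: #3 on Jul 15, 2033 (2×25 = 50 days in).
Oct 5, 2033 is 132 days after the start; 132 ÷ 25 = 5 remainder 7. Last occurrence in the window: #6 on Sep 28, 2033.
Occurrences #3 through #6: 4 in total.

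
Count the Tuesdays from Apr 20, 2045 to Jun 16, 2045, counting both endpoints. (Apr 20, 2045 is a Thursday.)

Apr 20, 2045 is a Thursday; the first Tuesday on or after it is Apr 25, 2045 (5 days later).
From Apr 25, 2045 to Jun 16, 2045: 5 + 31 + 16 = 52 days (rest of Apr, May, Jun).
52 ÷ 7 = 7 full weeks with remainder 3, so 7 more Tuesdays after the first → 8.

8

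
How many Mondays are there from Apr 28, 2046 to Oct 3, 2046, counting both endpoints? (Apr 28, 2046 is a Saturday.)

Apr 28, 2046 is a Saturday; the first Monday on or after it is Apr 30, 2046 (2 days later).
From Apr 30, 2046 to Oct 3, 2046: 0 + 31 + 30 + 31 + 31 + 30 + 3 = 156 days (rest of Apr, May, Jun, Jul, Aug, Sep, Oct).
156 ÷ 7 = 22 full weeks with remainder 2, so 22 more Mondays after the first → 23.

23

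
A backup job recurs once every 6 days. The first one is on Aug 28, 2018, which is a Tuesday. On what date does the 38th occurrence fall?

The 38th occurrence is 37 intervals after the first: 37 × 6 = 222 days after Aug 28, 2018.
Aug has 31 days — 3 days to the end of Aug leaves 219.
Sep has 30 days (189 left).
Oct has 31 days (158 left).
Nov has 30 days (128 left).
Dec has 31 days (97 left).
Jan has 31 days (66 left).
Feb has 28 days (38 left).
Mar has 31 days (7 left).
7 days into Apr → Apr 7, 2019.

Apr 7, 2019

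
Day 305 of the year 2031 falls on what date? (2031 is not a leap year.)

Jan has 31 days (305 − 31 = 274 remain).
Feb has 28 days (274 − 28 = 246 remain).
Mar has 31 days (246 − 31 = 215 remain).
Apr has 30 days (215 − 30 = 185 remain).
May has 31 days (185 − 31 = 154 remain).
Jun has 30 days (154 − 30 = 124 remain).
Jul has 31 days (124 − 31 = 93 remain).
Aug has 31 days (93 − 31 = 62 remain).
Sep has 30 days (62 − 30 = 32 remain).
Oct has 31 days (32 − 31 = 1 remain).
1 into Nov → Nov 1.

Nov 1, 2031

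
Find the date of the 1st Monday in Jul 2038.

Jul 2038 begins on a Thursday, so the first Monday is Jul 5 (4 days later).

Jul 5, 2038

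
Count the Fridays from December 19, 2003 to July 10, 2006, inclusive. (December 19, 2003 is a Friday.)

134

December 19, 2003 is a Friday; the first Friday on or after it is December 19, 2003.
From December 19, 2003 to July 10, 2006: 12 + 366 + 365 + 191 = 934 days (rest of 2003, 2004, 2005, to July 10, 2006 in 2006).
934 ÷ 7 = 133 full weeks with remainder 3, so 133 more Fridays after the first → 134.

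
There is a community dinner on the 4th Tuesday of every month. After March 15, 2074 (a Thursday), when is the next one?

March 27, 2074

March 2074 starts on a Thursday; its first Tuesday is the 6th, so the 4th Tuesday is the 27th — March 27, 2074.
March 27, 2074 is after March 15, 2074, so that is the next one.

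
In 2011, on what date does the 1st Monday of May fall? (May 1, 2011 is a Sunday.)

2011-05-02

May 2011 begins on a Sunday, so the first Monday is May 2 (1 day later).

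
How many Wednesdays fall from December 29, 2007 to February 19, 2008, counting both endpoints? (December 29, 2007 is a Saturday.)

December 29, 2007 is a Saturday; the first Wednesday on or after it is January 2, 2008 (4 days later).
From January 2, 2008 to February 19, 2008: 29 + 19 = 48 days (rest of January, February).
48 ÷ 7 = 6 full weeks with remainder 6, so 6 more Wednesdays after the first → 7.

7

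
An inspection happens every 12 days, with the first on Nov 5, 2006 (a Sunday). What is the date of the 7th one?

Jan 16, 2007

The 7th occurrence is 6 intervals after the first: 6 × 12 = 72 days after Nov 5, 2006.
Nov has 30 days — 25 days to the end of Nov leaves 47.
Dec has 31 days (16 left).
16 days into Jan → Jan 16, 2007.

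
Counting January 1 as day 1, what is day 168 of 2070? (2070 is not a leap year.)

Jun 17, 2070

Jan has 31 days (168 − 31 = 137 remain).
Feb has 28 days (137 − 28 = 109 remain).
Mar has 31 days (109 − 31 = 78 remain).
Apr has 30 days (78 − 30 = 48 remain).
May has 31 days (48 − 31 = 17 remain).
17 into Jun → Jun 17.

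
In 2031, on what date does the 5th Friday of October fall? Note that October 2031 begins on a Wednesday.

October 2031 begins on a Wednesday, so the first Friday is October 3 (2 days later).
The 5th Friday is 4 weeks later: 3 + 28 = 31.

31 October 2031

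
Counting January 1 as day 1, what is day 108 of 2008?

2008-04-17

January has 31 days (108 − 31 = 77 remain).
February has 29 days (77 − 29 = 48 remain).
March has 31 days (48 − 31 = 17 remain).
17 into April → April 17.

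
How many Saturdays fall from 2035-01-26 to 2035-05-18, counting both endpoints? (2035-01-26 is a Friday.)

2035-01-26 is a Friday; the first Saturday on or after it is 2035-01-27 (1 day later).
From 2035-01-27 to 2035-05-18: 4 + 28 + 31 + 30 + 18 = 111 days (rest of January, February, March, April, May).
111 ÷ 7 = 15 full weeks with remainder 6, so 15 more Saturdays after the first → 16.

16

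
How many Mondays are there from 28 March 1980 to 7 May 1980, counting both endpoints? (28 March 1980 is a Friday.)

6

28 March 1980 is a Friday; the first Monday on or after it is 31 March 1980 (3 days later).
From 31 March 1980 to 7 May 1980: 0 + 30 + 7 = 37 days (rest of March, April, May).
37 ÷ 7 = 5 full weeks with remainder 2, so 5 more Mondays after the first → 6.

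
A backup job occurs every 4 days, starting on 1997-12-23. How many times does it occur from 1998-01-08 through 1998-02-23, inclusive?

12

Occurrences land 4·i days after 1997-12-23 for i = 0, 1, 2, …
1998-01-08 is 16 days after the start; 16 ÷ 4 = 4 remainder 0. First occurrence in the window: #5 on 1998-01-08 (4×4 = 16 days in).
1998-02-23 is 62 days after the start; 62 ÷ 4 = 15 remainder 2. Last occurrence in the window: #16 on 1998-02-21.
Occurrences #5 through #16: 12 in total.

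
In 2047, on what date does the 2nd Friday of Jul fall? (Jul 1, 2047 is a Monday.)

Jul 12, 2047

Jul 2047 begins on a Monday, so the first Friday is Jul 5 (4 days later).
The 2nd Friday is 1 weeks later: 5 + 7 = 12.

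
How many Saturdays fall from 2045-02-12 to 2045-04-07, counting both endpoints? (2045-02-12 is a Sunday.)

7

2045-02-12 is a Sunday; the first Saturday on or after it is 2045-02-18 (6 days later).
From 2045-02-18 to 2045-04-07: 10 + 31 + 7 = 48 days (rest of February, March, April).
48 ÷ 7 = 6 full weeks with remainder 6, so 6 more Saturdays after the first → 7.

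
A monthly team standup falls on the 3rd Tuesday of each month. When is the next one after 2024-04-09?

2024-04-16

April 2024 starts on a Monday; its first Tuesday is the 2nd, so the 3rd Tuesday is the 16th — 2024-04-16.
2024-04-16 is after 2024-04-09, so that is the next one.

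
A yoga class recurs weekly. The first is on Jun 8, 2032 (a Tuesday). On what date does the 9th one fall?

Aug 3, 2032

The 9th occurrence is 8 intervals after the first: 8 × 7 = 56 days after Jun 8, 2032.
Jun has 30 days — 22 days to the end of Jun leaves 34.
Jul has 31 days (3 left).
3 days into Aug → Aug 3, 2032.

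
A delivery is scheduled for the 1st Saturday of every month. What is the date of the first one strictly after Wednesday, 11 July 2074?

July 2074 starts on a Sunday, so its 1st Saturday is 7 July 2074 (6 days in).
That is not after 11 July 2074, so look at August 2074.
August 2074 starts on a Wednesday, so its 1st Saturday is 4 August 2074 (3 days in).

4 August 2074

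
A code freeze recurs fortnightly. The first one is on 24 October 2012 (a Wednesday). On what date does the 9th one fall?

The 9th occurrence is 8 intervals after the first: 8 × 14 = 112 days after 24 October 2012.
October has 31 days — 7 days to the end of October leaves 105.
November has 30 days (75 left).
December has 31 days (44 left).
January has 31 days (13 left).
13 days into February → 13 February 2013.

13 February 2013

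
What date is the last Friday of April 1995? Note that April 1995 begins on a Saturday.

1995-04-28

April 1995 begins on a Saturday, so the first Friday is April 7 (6 days later).
April 1995 has 30 days. Adding weeks: 7, 14, 21, 28 — the last one ≤ 30 is the 28th.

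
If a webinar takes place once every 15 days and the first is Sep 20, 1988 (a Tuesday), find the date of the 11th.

Feb 17, 1989

The 11th occurrence is 10 intervals after the first: 10 × 15 = 150 days after Sep 20, 1988.
Sep has 30 days — 10 days to the end of Sep leaves 140.
Oct has 31 days (109 left).
Nov has 30 days (79 left).
Dec has 31 days (48 left).
Jan has 31 days (17 left).
17 days into Feb → Feb 17, 1989.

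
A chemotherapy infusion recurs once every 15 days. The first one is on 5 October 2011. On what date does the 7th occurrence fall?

The 7th occurrence is 6 intervals after the first: 6 × 15 = 90 days after 5 October 2011.
October has 31 days — 26 days to the end of October leaves 64.
November has 30 days (34 left).
December has 31 days (3 left).
3 days into January → 3 January 2012.

3 January 2012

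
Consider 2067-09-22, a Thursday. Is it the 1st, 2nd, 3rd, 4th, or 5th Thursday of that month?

4th

Day 22 falls in week ⌈22/7⌉ of the month.
Days 1–7 hold the 1st Thursday, 8–14 the 2nd, 15–21 the 3rd, 22–28 the 4th, 29–31 the 5th.
22 is in the range for the 4th.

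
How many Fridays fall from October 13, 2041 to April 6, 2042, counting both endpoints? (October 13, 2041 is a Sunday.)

October 13, 2041 is a Sunday; the first Friday on or after it is October 18, 2041 (5 days later).
From October 18, 2041 to April 6, 2042: 13 + 30 + 31 + 31 + 28 + 31 + 6 = 170 days (rest of October, November, December, January, February, March, April).
170 ÷ 7 = 24 full weeks with remainder 2, so 24 more Fridays after the first → 25.

25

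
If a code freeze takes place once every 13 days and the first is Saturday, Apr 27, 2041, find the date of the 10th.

Aug 22, 2041

The 10th occurrence is 9 intervals after the first: 9 × 13 = 117 days after Apr 27, 2041.
Apr has 30 days — 3 days to the end of Apr leaves 114.
May has 31 days (83 left).
Jun has 30 days (53 left).
Jul has 31 days (22 left).
22 days into Aug → Aug 22, 2041.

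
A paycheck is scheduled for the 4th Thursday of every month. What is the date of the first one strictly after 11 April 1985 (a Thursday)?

April 1985 starts on a Monday; its first Thursday is the 4th, so the 4th Thursday is the 25th — 25 April 1985.
25 April 1985 is after 11 April 1985, so that is the next one.

25 April 1985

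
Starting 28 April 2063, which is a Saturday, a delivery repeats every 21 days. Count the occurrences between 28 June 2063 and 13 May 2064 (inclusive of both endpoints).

Occurrences land 21·i days after 28 April 2063 for i = 0, 1, 2, …
28 June 2063 is 61 days after the start; 61 ÷ 21 = 2 remainder 19; since the remainder is 19, round up to i = 3. First occurrence in the window: #4 on 30 June 2063 (3×21 = 63 days in).
13 May 2064 is 381 days after the start; 381 ÷ 21 = 18 remainder 3. Last occurrence in the window: #19 on 10 May 2064.
Occurrences #4 through #19: 16 in total.

16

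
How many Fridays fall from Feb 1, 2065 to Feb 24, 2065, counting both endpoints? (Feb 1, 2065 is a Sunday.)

Feb 1, 2065 is a Sunday; the first Friday on or after it is Feb 6, 2065 (5 days later).
From Feb 6, 2065 to Feb 24, 2065 is 24 − 6 = 18 days.
18 ÷ 7 = 2 full weeks with remainder 4, so 2 more Fridays after the first → 3.

3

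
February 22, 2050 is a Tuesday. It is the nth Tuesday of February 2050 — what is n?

Day 22 falls in week ⌈22/7⌉ of the month.
Days 1–7 hold the 1st Tuesday, 8–14 the 2nd, 15–21 the 3rd, 22–28 the 4th, 29–31 the 5th.
22 is in the range for the 4th.

4th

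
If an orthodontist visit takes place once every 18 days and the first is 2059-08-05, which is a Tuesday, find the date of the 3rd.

2059-09-10

The 3rd occurrence is 2 intervals after the first: 2 × 18 = 36 days after 2059-08-05.
August has 31 days — 26 days to the end of August leaves 10.
10 days into September → 2059-09-10.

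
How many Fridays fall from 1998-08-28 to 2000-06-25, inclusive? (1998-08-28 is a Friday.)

96

1998-08-28 is a Friday; the first Friday on or after it is 1998-08-28.
From 1998-08-28 to 2000-06-25: 125 + 365 + 177 = 667 days (rest of 1998, 1999, to 2000-06-25 in 2000).
667 ÷ 7 = 95 full weeks with remainder 2, so 95 more Fridays after the first → 96.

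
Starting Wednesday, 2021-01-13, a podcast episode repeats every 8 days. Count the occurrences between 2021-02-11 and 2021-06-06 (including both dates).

15

Occurrences land 8·i days after 2021-01-13 for i = 0, 1, 2, …
2021-02-11 is 29 days after the start; 29 ÷ 8 = 3 remainder 5; since the remainder is 5, round up to i = 4. First occurrence in the window: #5 on 2021-02-14 (4×8 = 32 days in).
2021-06-06 is 144 days after the start; 144 ÷ 8 = 18 remainder 0. Last occurrence in the window: #19 on 2021-06-06.
Occurrences #5 through #19: 15 in total.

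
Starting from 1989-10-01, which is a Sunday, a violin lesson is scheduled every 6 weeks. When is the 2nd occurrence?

The 2nd occurrence is 1 interval after the first: 1 × 42 = 42 days after 1989-10-01.
October has 31 days — 30 days to the end of October leaves 12.
12 days into November → 1989-11-12.

1989-11-12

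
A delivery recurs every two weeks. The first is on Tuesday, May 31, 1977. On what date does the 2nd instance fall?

The 2nd occurrence is 1 interval after the first: 1 × 14 = 14 days after May 31, 1977.
May has 31 days — 0 days to the end of May leaves 14.
14 days into June → June 14, 1977.

June 14, 1977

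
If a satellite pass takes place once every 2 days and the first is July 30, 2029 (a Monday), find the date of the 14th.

August 25, 2029

The 14th occurrence is 13 intervals after the first: 13 × 2 = 26 days after July 30, 2029.
July has 31 days — 1 day to the end of July leaves 25.
25 days into August → August 25, 2029.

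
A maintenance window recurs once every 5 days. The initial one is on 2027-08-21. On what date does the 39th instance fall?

2028-02-27

The 39th occurrence is 38 intervals after the first: 38 × 5 = 190 days after 2027-08-21.
August has 31 days — 10 days to the end of August leaves 180.
September has 30 days (150 left).
October has 31 days (119 left).
November has 30 days (89 left).
December has 31 days (58 left).
January has 31 days (27 left).
27 days into February → 2028-02-27.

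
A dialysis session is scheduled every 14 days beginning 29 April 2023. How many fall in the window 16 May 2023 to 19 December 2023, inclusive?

Occurrences land 14·i days after 29 April 2023 for i = 0, 1, 2, …
16 May 2023 is 17 days after the start; 17 ÷ 14 = 1 remainder 3; since the remainder is 3, round up to i = 2. First occurrence in the window: #3 on 27 May 2023 (2×14 = 28 days in).
19 December 2023 is 234 days after the start; 234 ÷ 14 = 16 remainder 10. Last occurrence in the window: #17 on 9 December 2023.
Occurrences #3 through #17: 15 in total.

15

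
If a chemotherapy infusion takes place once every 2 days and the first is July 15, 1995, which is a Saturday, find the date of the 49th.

The 49th occurrence is 48 intervals after the first: 48 × 2 = 96 days after July 15, 1995.
July has 31 days — 16 days to the end of July leaves 80.
August has 31 days (49 left).
September has 30 days (19 left).
19 days into October → October 19, 1995.

October 19, 1995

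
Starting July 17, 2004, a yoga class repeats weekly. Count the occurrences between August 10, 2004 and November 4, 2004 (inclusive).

12

Occurrences land 7·i days after July 17, 2004 for i = 0, 1, 2, …
August 10, 2004 is 24 days after the start; 24 ÷ 7 = 3 remainder 3; since the remainder is 3, round up to i = 4. First occurrence in the window: #5 on August 14, 2004 (4×7 = 28 days in).
November 4, 2004 is 110 days after the start; 110 ÷ 7 = 15 remainder 5. Last occurrence in the window: #16 on October 30, 2004.
Occurrences #5 through #16: 12 in total.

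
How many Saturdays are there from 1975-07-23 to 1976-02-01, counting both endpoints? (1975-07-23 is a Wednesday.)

28

1975-07-23 is a Wednesday; the first Saturday on or after it is 1975-07-26 (3 days later).
From 1975-07-26 to 1976-02-01: 5 + 31 + 30 + 31 + 30 + 31 + 31 + 1 = 190 days (rest of July, August, September, October, November, December, January, February).
190 ÷ 7 = 27 full weeks with remainder 1, so 27 more Saturdays after the first → 28.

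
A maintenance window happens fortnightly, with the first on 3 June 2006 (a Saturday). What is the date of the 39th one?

17 November 2007

The 39th occurrence is 38 intervals after the first: 38 × 14 = 532 days after 3 June 2006.
June has 30 days — 27 days to the end of June leaves 505.
From end of June to end of 2006 is 184 days (321 left).
January has 31 days (290 left).
February has 28 days (262 left).
March has 31 days (231 left).
April has 30 days (201 left).
May has 31 days (170 left).
June has 30 days (140 left).
July has 31 days (109 left).
August has 31 days (78 left).
September has 30 days (48 left).
October has 31 days (17 left).
17 days into November → 17 November 2007.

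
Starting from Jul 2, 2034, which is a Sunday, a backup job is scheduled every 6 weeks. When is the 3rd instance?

Sep 24, 2034

The 3rd occurrence is 2 intervals after the first: 2 × 42 = 84 days after Jul 2, 2034.
Jul has 31 days — 29 days to the end of Jul leaves 55.
Aug has 31 days (24 left).
24 days into Sep → Sep 24, 2034.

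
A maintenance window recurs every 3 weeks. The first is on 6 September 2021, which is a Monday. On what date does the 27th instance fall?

6 March 2023

The 27th occurrence is 26 intervals after the first: 26 × 21 = 546 days after 6 September 2021.
September has 30 days — 24 days to the end of September leaves 522.
From end of September to end of 2021 is 92 days (430 left).
2022 has 365 days (65 left).
January has 31 days (34 left).
February has 28 days (6 left).
6 days into March → 6 March 2023.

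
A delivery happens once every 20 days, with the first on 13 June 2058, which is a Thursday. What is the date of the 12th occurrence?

The 12th occurrence is 11 intervals after the first: 11 × 20 = 220 days after 13 June 2058.
June has 30 days — 17 days to the end of June leaves 203.
July has 31 days (172 left).
August has 31 days (141 left).
September has 30 days (111 left).
October has 31 days (80 left).
November has 30 days (50 left).
December has 31 days (19 left).
19 days into January → 19 January 2059.

19 January 2059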